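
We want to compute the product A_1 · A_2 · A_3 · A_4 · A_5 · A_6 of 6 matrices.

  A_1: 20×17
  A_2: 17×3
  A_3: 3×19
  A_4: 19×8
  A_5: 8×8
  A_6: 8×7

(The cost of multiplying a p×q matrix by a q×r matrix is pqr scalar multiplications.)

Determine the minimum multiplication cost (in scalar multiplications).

Adjacent pairs: A_1A_2 = 20·17·3 = 1020; A_2A_3 = 17·3·19 = 969; A_3A_4 = 3·19·8 = 456; A_4A_5 = 19·8·8 = 1216; A_5A_6 = 8·8·7 = 448.
Length 3: A_1..A_3: k=1: 0+969+20·17·19=7429; k=2: 1020+0+20·3·19=2160 → min 2160 | A_2..A_4: k=2: 0+456+17·3·8=864; k=3: 969+0+17·19·8=3553 → min 864 | A_3..A_5: k=3: 0+1216+3·19·8=1672; k=4: 456+0+3·8·8=648 → min 648 | A_4..A_6: k=4: 0+448+19·8·7=1512; k=5: 1216+0+19·8·7=2280 → min 1512.
Length 4: A_1..A_4: k=1: 0+864+20·17·8=3584; k=2: 1020+456+20·3·8=1956; k=3: 2160+0+20·19·8=5200 → min 1956 | A_2..A_5: k=2: 0+648+17·3·8=1056; k=3: 969+1216+17·19·8=4769; k=4: 864+0+17·8·8=1952 → min 1056 | A_3..A_6: k=3: 0+1512+3·19·7=1911; k=4: 456+448+3·8·7=1072; k=5: 648+0+3·8·7=816 → min 816.
Length 5: A_1..A_5: k=1: 0+1056+20·17·8=3776; k=2: 1020+648+20·3·8=2148; k=3: 2160+1216+20·19·8=6416; k=4: 1956+0+20·8·8=3236 → min 2148 | A_2..A_6: k=2: 0+816+17·3·7=1173; k=3: 969+1512+17·19·7=4742; k=4: 864+448+17·8·7=2264; k=5: 1056+0+17·8·7=2008 → min 1173.
Length 6: A_1..A_6: k=1: 0+1173+20·17·7=3553; k=2: 1020+816+20·3·7=2256; k=3: 2160+1512+20·19·7=6332; k=4: 1956+448+20·8·7=3524; k=5: 2148+0+20·8·7=3268 → min 2256.
Optimal order: ((A_1 · A_2) · (((A_3 · A_4) · A_5) · A_6)) with cost 2256.

2256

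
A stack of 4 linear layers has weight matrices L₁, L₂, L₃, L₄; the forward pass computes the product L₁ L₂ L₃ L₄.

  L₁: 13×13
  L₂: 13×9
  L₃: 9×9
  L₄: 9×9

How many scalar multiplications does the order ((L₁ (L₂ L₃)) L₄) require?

3627

(L₂ L₃): 13×9 by 9×9 → 13×9, cost 13·9·9 = 1053
(L₁ (L₂ L₃)): 13×13 by 13×9 → 13×9, cost 13·13·9 = 1521; cumulative 2574
((L₁ (L₂ L₃)) L₄): 13×9 by 9×9 → 13×9, cost 13·9·9 = 1053; cumulative 3627
Total: 3627 scalar multiplications.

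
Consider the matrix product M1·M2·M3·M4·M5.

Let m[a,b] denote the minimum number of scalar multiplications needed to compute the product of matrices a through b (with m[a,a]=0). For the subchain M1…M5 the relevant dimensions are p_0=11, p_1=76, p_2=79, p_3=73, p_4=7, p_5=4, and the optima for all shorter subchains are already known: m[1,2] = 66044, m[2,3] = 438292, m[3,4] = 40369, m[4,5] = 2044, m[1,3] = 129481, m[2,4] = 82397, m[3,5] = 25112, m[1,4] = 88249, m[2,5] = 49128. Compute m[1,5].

m[1,5] = min over k∈[1,4] of m[1,k]+m[k+1,5]+p_{0}·p_k·p_{5}.
k=1: 0 + 49128 + 11·76·4 = 52472; k=2: 66044 + 25112 + 11·79·4 = 94632; k=3: 129481 + 2044 + 11·73·4 = 134737; k=4: 88249 + 0 + 11·7·4 = 88557.
Minimum: 52472 at k=1.

52472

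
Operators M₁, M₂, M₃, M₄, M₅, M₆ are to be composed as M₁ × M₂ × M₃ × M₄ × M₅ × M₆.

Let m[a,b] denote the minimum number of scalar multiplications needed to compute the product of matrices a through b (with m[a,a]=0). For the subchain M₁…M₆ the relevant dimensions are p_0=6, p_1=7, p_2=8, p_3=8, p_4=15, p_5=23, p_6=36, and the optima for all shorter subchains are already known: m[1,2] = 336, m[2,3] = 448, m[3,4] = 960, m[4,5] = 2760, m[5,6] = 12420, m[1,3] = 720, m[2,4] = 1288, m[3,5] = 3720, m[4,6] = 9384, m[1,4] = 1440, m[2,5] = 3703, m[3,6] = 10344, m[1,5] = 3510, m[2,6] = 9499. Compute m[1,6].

m[1,6] = min over k∈[1,5] of m[1,k]+m[k+1,6]+p_{0}·p_k·p_{6}.
k=1: 0 + 9499 + 6·7·36 = 11011; k=2: 336 + 10344 + 6·8·36 = 12408; k=3: 720 + 9384 + 6·8·36 = 11832; k=4: 1440 + 12420 + 6·15·36 = 17100; k=5: 3510 + 0 + 6·23·36 = 8478.
Minimum: 8478 at k=5.

8478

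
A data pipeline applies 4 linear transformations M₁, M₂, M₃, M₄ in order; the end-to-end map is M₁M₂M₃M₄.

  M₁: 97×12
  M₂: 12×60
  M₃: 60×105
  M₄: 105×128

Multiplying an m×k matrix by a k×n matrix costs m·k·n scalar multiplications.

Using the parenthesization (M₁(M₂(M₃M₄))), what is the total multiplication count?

1047552

(M₃M₄): 60×105 by 105×128 → 60×128, cost 60·105·128 = 806400
(M₂(M₃M₄)): 12×60 by 60×128 → 12×128, cost 12·60·128 = 92160; cumulative 898560
(M₁(M₂(M₃M₄))): 97×12 by 12×128 → 97×128, cost 97·12·128 = 148992; cumulative 1047552
Total: 1047552 scalar multiplications.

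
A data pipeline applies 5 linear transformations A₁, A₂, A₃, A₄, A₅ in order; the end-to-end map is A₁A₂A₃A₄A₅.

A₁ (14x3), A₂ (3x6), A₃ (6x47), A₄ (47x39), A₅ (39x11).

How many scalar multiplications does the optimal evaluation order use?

Adjacent pairs: A₁A₂ = 14·3·6 = 252; A₂A₃ = 3·6·47 = 846; A₃A₄ = 6·47·39 = 10998; A₄A₅ = 47·39·11 = 20163.
Length 3: A₁..A₃: k=1: 0+846+14·3·47=2820; k=2: 252+0+14·6·47=4200 → min 2820 | A₂..A₄: k=2: 0+10998+3·6·39=11700; k=3: 846+0+3·47·39=6345 → min 6345 | A₃..A₅: k=3: 0+20163+6·47·11=23265; k=4: 10998+0+6·39·11=13572 → min 13572.
Length 4: A₁..A₄: k=1: 0+6345+14·3·39=7983; k=2: 252+10998+14·6·39=14526; k=3: 2820+0+14·47·39=28482 → min 7983 | A₂..A₅: k=2: 0+13572+3·6·11=13770; k=3: 846+20163+3·47·11=22560; k=4: 6345+0+3·39·11=7632 → min 7632.
Length 5: A₁..A₅: k=1: 0+7632+14·3·11=8094; k=2: 252+13572+14·6·11=14748; k=3: 2820+20163+14·47·11=30221; k=4: 7983+0+14·39·11=13989 → min 8094.
Optimal order: (A₁(((A₂A₃)A₄)A₅)) with cost 8094.

8094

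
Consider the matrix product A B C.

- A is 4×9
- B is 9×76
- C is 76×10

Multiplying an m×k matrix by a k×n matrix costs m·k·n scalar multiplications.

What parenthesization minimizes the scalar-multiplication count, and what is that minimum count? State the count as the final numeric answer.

(A (B C)): cost 7200.
((A B) C): cost 5776.
Optimal: ((A B) C) with cost 5776.

5776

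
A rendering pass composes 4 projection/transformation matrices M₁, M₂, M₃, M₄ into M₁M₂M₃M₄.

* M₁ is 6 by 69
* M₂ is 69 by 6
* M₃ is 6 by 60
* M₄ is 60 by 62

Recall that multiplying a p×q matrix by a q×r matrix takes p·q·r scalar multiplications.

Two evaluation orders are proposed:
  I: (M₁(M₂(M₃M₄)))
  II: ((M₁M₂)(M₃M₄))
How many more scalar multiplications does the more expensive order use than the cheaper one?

46620

Order I = (M₁(M₂(M₃M₄))): (M₃M₄): 6×60 by 60×62 → 6×62, cost 6·60·62 = 22320; (M₂(M₃M₄)): 69×6 by 6×62 → 69×62, cost 69·6·62 = 25668; cumulative 47988; (M₁(M₂(M₃M₄))): 6×69 by 69×62 → 6×62, cost 6·69·62 = 25668; cumulative 73656. Total 73656.
Order II = ((M₁M₂)(M₃M₄)): (M₁M₂): 6×69 by 69×6 → 6×6, cost 6·69·6 = 2484; (M₃M₄): 6×60 by 60×62 → 6×62, cost 6·60·62 = 22320; ((M₁M₂)(M₃M₄)): 6×6 by 6×62 → 6×62, cost 6·6·62 = 2232; cumulative 27036. Total 27036.
Difference: |73656 − 27036| = 46620.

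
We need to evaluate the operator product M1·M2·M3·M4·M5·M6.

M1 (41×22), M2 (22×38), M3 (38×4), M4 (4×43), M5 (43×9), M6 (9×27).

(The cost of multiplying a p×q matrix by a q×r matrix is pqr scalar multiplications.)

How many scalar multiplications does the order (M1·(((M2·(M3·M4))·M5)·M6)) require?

(M3·M4): 38×4 by 4×43 → 38×43, cost 38·4·43 = 6536
(M2·(M3·M4)): 22×38 by 38×43 → 22×43, cost 22·38·43 = 35948; cumulative 42484
((M2·(M3·M4))·M5): 22×43 by 43×9 → 22×9, cost 22·43·9 = 8514; cumulative 50998
(((M2·(M3·M4))·M5)·M6): 22×9 by 9×27 → 22×27, cost 22·9·27 = 5346; cumulative 56344
(M1·(((M2·(M3·M4))·M5)·M6)): 41×22 by 22×27 → 41×27, cost 41·22·27 = 24354; cumulative 80698
Total: 80698 scalar multiplications.

80698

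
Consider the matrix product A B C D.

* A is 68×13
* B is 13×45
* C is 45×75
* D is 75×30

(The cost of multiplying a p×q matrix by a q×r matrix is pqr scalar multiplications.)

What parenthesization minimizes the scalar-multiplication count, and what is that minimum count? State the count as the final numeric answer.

99645

Adjacent pairs: AB = 68·13·45 = 39780; BC = 13·45·75 = 43875; CD = 45·75·30 = 101250.
Length 3: A..C: k=1: 0+43875+68·13·75=110175; k=2: 39780+0+68·45·75=269280 → min 110175 | B..D: k=2: 0+101250+13·45·30=118800; k=3: 43875+0+13·75·30=73125 → min 73125.
Length 4: A..D: k=1: 0+73125+68·13·30=99645; k=2: 39780+101250+68·45·30=232830; k=3: 110175+0+68·75·30=263175 → min 99645.
Optimal parenthesization: (A ((B C) D)) with cost 99645.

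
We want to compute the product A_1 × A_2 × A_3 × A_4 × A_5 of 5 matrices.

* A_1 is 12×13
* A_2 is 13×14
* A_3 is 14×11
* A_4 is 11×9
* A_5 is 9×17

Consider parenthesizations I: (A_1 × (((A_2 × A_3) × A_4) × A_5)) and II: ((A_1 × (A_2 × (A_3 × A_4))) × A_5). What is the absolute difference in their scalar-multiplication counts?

Order I = (A_1 × (((A_2 × A_3) × A_4) × A_5)): (A_2 × A_3): 13×14 by 14×11 → 13×11, cost 13·14·11 = 2002; ((A_2 × A_3) × A_4): 13×11 by 11×9 → 13×9, cost 13·11·9 = 1287; cumulative 3289; (((A_2 × A_3) × A_4) × A_5): 13×9 by 9×17 → 13×17, cost 13·9·17 = 1989; cumulative 5278; (A_1 × (((A_2 × A_3) × A_4) × A_5)): 12×13 by 13×17 → 12×17, cost 12·13·17 = 2652; cumulative 7930. Total 7930.
Order II = ((A_1 × (A_2 × (A_3 × A_4))) × A_5): (A_3 × A_4): 14×11 by 11×9 → 14×9, cost 14·11·9 = 1386; (A_2 × (A_3 × A_4)): 13×14 by 14×9 → 13×9, cost 13·14·9 = 1638; cumulative 3024; (A_1 × (A_2 × (A_3 × A_4))): 12×13 by 13×9 → 12×9, cost 12·13·9 = 1404; cumulative 4428; ((A_1 × (A_2 × (A_3 × A_4))) × A_5): 12×9 by 9×17 → 12×17, cost 12·9·17 = 1836; cumulative 6264. Total 6264.
Difference: |7930 − 6264| = 1666.

1666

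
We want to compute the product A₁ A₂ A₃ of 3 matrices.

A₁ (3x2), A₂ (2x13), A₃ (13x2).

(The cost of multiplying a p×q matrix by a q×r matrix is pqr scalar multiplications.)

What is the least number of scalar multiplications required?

Order (A₁ (A₂ A₃)): (A₂ A₃): 2×13 by 13×2 → 2×2, cost 2·13·2 = 52; (A₁ (A₂ A₃)): 3×2 by 2×2 → 3×2, cost 3·2·2 = 12; cumulative 64. Total 64.
Order ((A₁ A₂) A₃): (A₁ A₂): 3×2 by 2×13 → 3×13, cost 3·2·13 = 78; ((A₁ A₂) A₃): 3×13 by 13×2 → 3×2, cost 3·13·2 = 78; cumulative 156. Total 156.
Minimum: 64.

64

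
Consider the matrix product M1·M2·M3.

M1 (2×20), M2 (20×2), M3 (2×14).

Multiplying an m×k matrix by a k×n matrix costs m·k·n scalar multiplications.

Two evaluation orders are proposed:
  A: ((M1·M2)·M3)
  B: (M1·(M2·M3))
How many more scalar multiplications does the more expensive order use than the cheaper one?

Order A = ((M1·M2)·M3): (M1·M2): 2×20 by 20×2 → 2×2, cost 2·20·2 = 80; ((M1·M2)·M3): 2×2 by 2×14 → 2×14, cost 2·2·14 = 56; cumulative 136. Total 136.
Order B = (M1·(M2·M3)): (M2·M3): 20×2 by 2×14 → 20×14, cost 20·2·14 = 560; (M1·(M2·M3)): 2×20 by 20×14 → 2×14, cost 2·20·14 = 560; cumulative 1120. Total 1120.
Difference: |136 − 1120| = 984.

984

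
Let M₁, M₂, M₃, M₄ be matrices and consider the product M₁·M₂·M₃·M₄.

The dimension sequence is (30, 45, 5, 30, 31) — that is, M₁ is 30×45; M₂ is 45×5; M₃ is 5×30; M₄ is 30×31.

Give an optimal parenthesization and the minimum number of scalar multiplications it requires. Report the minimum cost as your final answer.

16050

Adjacent pairs: M₁M₂ = 30·45·5 = 6750; M₂M₃ = 45·5·30 = 6750; M₃M₄ = 5·30·31 = 4650.
Length 3: M₁..M₃: k=1: 0+6750+30·45·30=47250; k=2: 6750+0+30·5·30=11250 → min 11250 | M₂..M₄: k=2: 0+4650+45·5·31=11625; k=3: 6750+0+45·30·31=48600 → min 11625.
Length 4: M₁..M₄: k=1: 0+11625+30·45·31=53475; k=2: 6750+4650+30·5·31=16050; k=3: 11250+0+30·30·31=39150 → min 16050.
Optimal parenthesization: ((M₁·M₂)·(M₃·M₄)) with cost 16050.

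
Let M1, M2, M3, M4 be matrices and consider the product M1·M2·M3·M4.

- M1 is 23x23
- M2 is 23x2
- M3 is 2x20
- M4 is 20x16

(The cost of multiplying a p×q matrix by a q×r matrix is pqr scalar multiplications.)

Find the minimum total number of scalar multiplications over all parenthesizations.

2434

Adjacent pairs: M1M2 = 23·23·2 = 1058; M2M3 = 23·2·20 = 920; M3M4 = 2·20·16 = 640.
Length 3: M1..M3: k=1: 0+920+23·23·20=11500; k=2: 1058+0+23·2·20=1978 → min 1978 | M2..M4: k=2: 0+640+23·2·16=1376; k=3: 920+0+23·20·16=8280 → min 1376.
Length 4: M1..M4: k=1: 0+1376+23·23·16=9840; k=2: 1058+640+23·2·16=2434; k=3: 1978+0+23·20·16=9338 → min 2434.
Optimal order: ((M1·M2)·(M3·M4)) with cost 2434.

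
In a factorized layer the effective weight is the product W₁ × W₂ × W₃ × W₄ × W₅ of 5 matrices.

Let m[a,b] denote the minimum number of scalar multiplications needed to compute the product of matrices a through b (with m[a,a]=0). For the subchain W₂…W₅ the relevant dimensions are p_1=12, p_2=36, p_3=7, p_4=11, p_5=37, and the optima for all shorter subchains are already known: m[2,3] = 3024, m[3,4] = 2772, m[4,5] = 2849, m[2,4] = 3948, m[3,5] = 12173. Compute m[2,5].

m[2,5] = min over k∈[2,4] of m[2,k]+m[k+1,5]+p_{1}·p_k·p_{5}.
k=2: 0 + 12173 + 12·36·37 = 28157; k=3: 3024 + 2849 + 12·7·37 = 8981; k=4: 3948 + 0 + 12·11·37 = 8832.
Minimum: 8832 at k=4.

8832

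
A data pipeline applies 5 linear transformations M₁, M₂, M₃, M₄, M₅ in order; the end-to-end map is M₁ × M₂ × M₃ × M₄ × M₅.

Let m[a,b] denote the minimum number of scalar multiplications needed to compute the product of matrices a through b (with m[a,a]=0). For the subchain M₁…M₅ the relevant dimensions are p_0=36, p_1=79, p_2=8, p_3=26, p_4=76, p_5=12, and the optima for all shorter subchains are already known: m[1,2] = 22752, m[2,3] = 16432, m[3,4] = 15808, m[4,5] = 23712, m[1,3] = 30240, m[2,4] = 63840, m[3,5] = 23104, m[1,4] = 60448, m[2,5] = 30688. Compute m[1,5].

49312

m[1,5] = min over k∈[1,4] of m[1,k]+m[k+1,5]+p_{0}·p_k·p_{5}.
k=1: 0 + 30688 + 36·79·12 = 64816; k=2: 22752 + 23104 + 36·8·12 = 49312; k=3: 30240 + 23712 + 36·26·12 = 65184; k=4: 60448 + 0 + 36·76·12 = 93280.
Minimum: 49312 at k=2.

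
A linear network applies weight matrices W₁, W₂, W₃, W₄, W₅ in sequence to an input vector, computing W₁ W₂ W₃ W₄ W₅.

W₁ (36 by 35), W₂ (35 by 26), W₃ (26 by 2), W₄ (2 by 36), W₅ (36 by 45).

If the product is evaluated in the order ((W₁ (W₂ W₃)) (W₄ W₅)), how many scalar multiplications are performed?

10820

(W₂ W₃): 35×26 by 26×2 → 35×2, cost 35·26·2 = 1820
(W₁ (W₂ W₃)): 36×35 by 35×2 → 36×2, cost 36·35·2 = 2520; cumulative 4340
(W₄ W₅): 2×36 by 36×45 → 2×45, cost 2·36·45 = 3240
((W₁ (W₂ W₃)) (W₄ W₅)): 36×2 by 2×45 → 36×45, cost 36·2·45 = 3240; cumulative 10820
Total: 10820 scalar multiplications.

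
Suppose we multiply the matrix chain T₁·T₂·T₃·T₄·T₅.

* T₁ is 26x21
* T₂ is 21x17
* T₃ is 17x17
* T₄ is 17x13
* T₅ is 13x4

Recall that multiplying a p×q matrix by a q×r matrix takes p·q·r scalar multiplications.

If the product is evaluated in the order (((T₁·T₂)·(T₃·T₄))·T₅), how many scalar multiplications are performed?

20137

(T₁·T₂): 26×21 by 21×17 → 26×17, cost 26·21·17 = 9282
(T₃·T₄): 17×17 by 17×13 → 17×13, cost 17·17·13 = 3757
((T₁·T₂)·(T₃·T₄)): 26×17 by 17×13 → 26×13, cost 26·17·13 = 5746; cumulative 18785
(((T₁·T₂)·(T₃·T₄))·T₅): 26×13 by 13×4 → 26×4, cost 26·13·4 = 1352; cumulative 20137
Total: 20137 scalar multiplications.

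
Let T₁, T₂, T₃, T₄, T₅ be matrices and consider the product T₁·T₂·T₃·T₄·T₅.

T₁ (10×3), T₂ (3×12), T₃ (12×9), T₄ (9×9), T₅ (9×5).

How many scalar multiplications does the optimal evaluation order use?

852

Adjacent pairs: T₁T₂ = 10·3·12 = 360; T₂T₃ = 3·12·9 = 324; T₃T₄ = 12·9·9 = 972; T₄T₅ = 9·9·5 = 405.
Length 3: T₁..T₃: k=1: 0+324+10·3·9=594; k=2: 360+0+10·12·9=1440 → min 594 | T₂..T₄: k=2: 0+972+3·12·9=1296; k=3: 324+0+3·9·9=567 → min 567 | T₃..T₅: k=3: 0+405+12·9·5=945; k=4: 972+0+12·9·5=1512 → min 945.
Length 4: T₁..T₄: k=1: 0+567+10·3·9=837; k=2: 360+972+10·12·9=2412; k=3: 594+0+10·9·9=1404 → min 837 | T₂..T₅: k=2: 0+945+3·12·5=1125; k=3: 324+405+3·9·5=864; k=4: 567+0+3·9·5=702 → min 702.
Length 5: T₁..T₅: k=1: 0+702+10·3·5=852; k=2: 360+945+10·12·5=1905; k=3: 594+405+10·9·5=1449; k=4: 837+0+10·9·5=1287 → min 852.
Optimal order: (T₁·(((T₂·T₃)·T₄)·T₅)) with cost 852.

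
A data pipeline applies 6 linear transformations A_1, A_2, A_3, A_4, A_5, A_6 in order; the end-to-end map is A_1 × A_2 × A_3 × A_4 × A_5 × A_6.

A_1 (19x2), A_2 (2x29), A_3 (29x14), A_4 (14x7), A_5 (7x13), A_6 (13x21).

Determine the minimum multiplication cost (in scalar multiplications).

Adjacent pairs: A_1A_2 = 19·2·29 = 1102; A_2A_3 = 2·29·14 = 812; A_3A_4 = 29·14·7 = 2842; A_4A_5 = 14·7·13 = 1274; A_5A_6 = 7·13·21 = 1911.
Length 3: A_1..A_3: k=1: 0+812+19·2·14=1344; k=2: 1102+0+19·29·14=8816 → min 1344 | A_2..A_4: k=2: 0+2842+2·29·7=3248; k=3: 812+0+2·14·7=1008 → min 1008 | A_3..A_5: k=3: 0+1274+29·14·13=6552; k=4: 2842+0+29·7·13=5481 → min 5481 | A_4..A_6: k=4: 0+1911+14·7·21=3969; k=5: 1274+0+14·13·21=5096 → min 3969.
Length 4: A_1..A_4: k=1: 0+1008+19·2·7=1274; k=2: 1102+2842+19·29·7=7801; k=3: 1344+0+19·14·7=3206 → min 1274 | A_2..A_5: k=2: 0+5481+2·29·13=6235; k=3: 812+1274+2·14·13=2450; k=4: 1008+0+2·7·13=1190 → min 1190 | A_3..A_6: k=3: 0+3969+29·14·21=12495; k=4: 2842+1911+29·7·21=9016; k=5: 5481+0+29·13·21=13398 → min 9016.
Length 5: A_1..A_5: k=1: 0+1190+19·2·13=1684; k=2: 1102+5481+19·29·13=13746; k=3: 1344+1274+19·14·13=6076; k=4: 1274+0+19·7·13=3003 → min 1684 | A_2..A_6: k=2: 0+9016+2·29·21=10234; k=3: 812+3969+2·14·21=5369; k=4: 1008+1911+2·7·21=3213; k=5: 1190+0+2·13·21=1736 → min 1736.
Length 6: A_1..A_6: k=1: 0+1736+19·2·21=2534; k=2: 1102+9016+19·29·21=21689; k=3: 1344+3969+19·14·21=10899; k=4: 1274+1911+19·7·21=5978; k=5: 1684+0+19·13·21=6871 → min 2534.
Optimal order: (A_1 × ((((A_2 × A_3) × A_4) × A_5) × A_6)) with cost 2534.

2534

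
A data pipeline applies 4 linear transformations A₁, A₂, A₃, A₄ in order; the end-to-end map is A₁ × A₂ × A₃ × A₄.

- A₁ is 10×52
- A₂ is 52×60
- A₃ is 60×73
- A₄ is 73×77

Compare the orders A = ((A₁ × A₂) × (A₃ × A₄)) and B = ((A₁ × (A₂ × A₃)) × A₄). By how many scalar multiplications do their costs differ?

Order A = ((A₁ × A₂) × (A₃ × A₄)): (A₁ × A₂): 10×52 by 52×60 → 10×60, cost 10·52·60 = 31200; (A₃ × A₄): 60×73 by 73×77 → 60×77, cost 60·73·77 = 337260; ((A₁ × A₂) × (A₃ × A₄)): 10×60 by 60×77 → 10×77, cost 10·60·77 = 46200; cumulative 414660. Total 414660.
Order B = ((A₁ × (A₂ × A₃)) × A₄): (A₂ × A₃): 52×60 by 60×73 → 52×73, cost 52·60·73 = 227760; (A₁ × (A₂ × A₃)): 10×52 by 52×73 → 10×73, cost 10·52·73 = 37960; cumulative 265720; ((A₁ × (A₂ × A₃)) × A₄): 10×73 by 73×77 → 10×77, cost 10·73·77 = 56210; cumulative 321930. Total 321930.
Difference: |414660 − 321930| = 92730.

92730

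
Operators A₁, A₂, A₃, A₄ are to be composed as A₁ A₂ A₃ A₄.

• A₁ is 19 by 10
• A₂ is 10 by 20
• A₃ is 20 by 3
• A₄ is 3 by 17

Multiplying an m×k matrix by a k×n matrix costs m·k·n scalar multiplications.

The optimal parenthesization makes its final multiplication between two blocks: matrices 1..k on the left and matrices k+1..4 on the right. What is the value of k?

Adjacent pairs: A₁A₂ = 19·10·20 = 3800; A₂A₃ = 10·20·3 = 600; A₃A₄ = 20·3·17 = 1020.
Length 3: A₁..A₃: k=1: 0+600+19·10·3=1170; k=2: 3800+0+19·20·3=4940 → min 1170 | A₂..A₄: k=2: 0+1020+10·20·17=4420; k=3: 600+0+10·3·17=1110 → min 1110.
Top-level splits: k=1: (A₁..A₁)·(A₂..A₄) → 0+1110+19·10·17 = 4340; k=2: (A₁..A₂)·(A₃..A₄) → 3800+1020+19·20·17 = 11280; k=3: (A₁..A₃)·(A₄..A₄) → 1170+0+19·3·17 = 2139.
Best split is after A₃, i.e. k = 3.

3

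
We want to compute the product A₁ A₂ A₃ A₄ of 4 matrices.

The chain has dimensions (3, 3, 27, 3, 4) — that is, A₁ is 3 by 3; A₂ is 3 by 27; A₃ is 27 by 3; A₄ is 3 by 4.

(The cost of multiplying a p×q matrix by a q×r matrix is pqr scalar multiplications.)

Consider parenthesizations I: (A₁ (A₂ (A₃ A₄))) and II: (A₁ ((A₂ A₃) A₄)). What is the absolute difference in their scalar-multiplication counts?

Order I = (A₁ (A₂ (A₃ A₄))): (A₃ A₄): 27×3 by 3×4 → 27×4, cost 27·3·4 = 324; (A₂ (A₃ A₄)): 3×27 by 27×4 → 3×4, cost 3·27·4 = 324; cumulative 648; (A₁ (A₂ (A₃ A₄))): 3×3 by 3×4 → 3×4, cost 3·3·4 = 36; cumulative 684. Total 684.
Order II = (A₁ ((A₂ A₃) A₄)): (A₂ A₃): 3×27 by 27×3 → 3×3, cost 3·27·3 = 243; ((A₂ A₃) A₄): 3×3 by 3×4 → 3×4, cost 3·3·4 = 36; cumulative 279; (A₁ ((A₂ A₃) A₄)): 3×3 by 3×4 → 3×4, cost 3·3·4 = 36; cumulative 315. Total 315.
Difference: |684 − 315| = 369.

369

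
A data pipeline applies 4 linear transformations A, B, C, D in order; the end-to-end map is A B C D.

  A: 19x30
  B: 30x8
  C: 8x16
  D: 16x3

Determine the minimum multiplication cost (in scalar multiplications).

Adjacent pairs: AB = 19·30·8 = 4560; BC = 30·8·16 = 3840; CD = 8·16·3 = 384.
Length 3: A..C: k=1: 0+3840+19·30·16=12960; k=2: 4560+0+19·8·16=6992 → min 6992 | B..D: k=2: 0+384+30·8·3=1104; k=3: 3840+0+30·16·3=5280 → min 1104.
Length 4: A..D: k=1: 0+1104+19·30·3=2814; k=2: 4560+384+19·8·3=5400; k=3: 6992+0+19·16·3=7904 → min 2814.
Optimal order: (A (B (C D))) with cost 2814.

2814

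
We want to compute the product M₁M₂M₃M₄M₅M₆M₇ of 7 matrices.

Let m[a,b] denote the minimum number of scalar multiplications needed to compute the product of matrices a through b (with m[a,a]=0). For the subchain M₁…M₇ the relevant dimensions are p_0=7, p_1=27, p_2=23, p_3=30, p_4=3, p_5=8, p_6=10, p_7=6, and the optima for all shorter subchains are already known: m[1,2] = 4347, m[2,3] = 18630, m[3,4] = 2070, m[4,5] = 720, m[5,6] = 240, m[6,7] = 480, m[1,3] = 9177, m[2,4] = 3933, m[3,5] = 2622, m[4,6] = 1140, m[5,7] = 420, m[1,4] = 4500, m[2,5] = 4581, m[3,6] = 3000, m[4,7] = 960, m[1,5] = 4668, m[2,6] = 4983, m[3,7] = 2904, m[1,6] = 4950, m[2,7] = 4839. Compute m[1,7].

5046

m[1,7] = min over k∈[1,6] of m[1,k]+m[k+1,7]+p_{0}·p_k·p_{7}.
k=1: 0 + 4839 + 7·27·6 = 5973; k=2: 4347 + 2904 + 7·23·6 = 8217; k=3: 9177 + 960 + 7·30·6 = 11397; k=4: 4500 + 420 + 7·3·6 = 5046; k=5: 4668 + 480 + 7·8·6 = 5484; k=6: 4950 + 0 + 7·10·6 = 5370.
Minimum: 5046 at k=4.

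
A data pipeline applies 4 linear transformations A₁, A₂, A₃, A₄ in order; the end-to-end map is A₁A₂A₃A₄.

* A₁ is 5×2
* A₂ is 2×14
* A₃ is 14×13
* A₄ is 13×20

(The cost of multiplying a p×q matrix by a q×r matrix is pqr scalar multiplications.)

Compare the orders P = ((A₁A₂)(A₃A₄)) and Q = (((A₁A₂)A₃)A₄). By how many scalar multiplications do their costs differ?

2830

Order P = ((A₁A₂)(A₃A₄)): (A₁A₂): 5×2 by 2×14 → 5×14, cost 5·2·14 = 140; (A₃A₄): 14×13 by 13×20 → 14×20, cost 14·13·20 = 3640; ((A₁A₂)(A₃A₄)): 5×14 by 14×20 → 5×20, cost 5·14·20 = 1400; cumulative 5180. Total 5180.
Order Q = (((A₁A₂)A₃)A₄): (A₁A₂): 5×2 by 2×14 → 5×14, cost 5·2·14 = 140; ((A₁A₂)A₃): 5×14 by 14×13 → 5×13, cost 5·14·13 = 910; cumulative 1050; (((A₁A₂)A₃)A₄): 5×13 by 13×20 → 5×20, cost 5·13·20 = 1300; cumulative 2350. Total 2350.
Difference: |5180 − 2350| = 2830.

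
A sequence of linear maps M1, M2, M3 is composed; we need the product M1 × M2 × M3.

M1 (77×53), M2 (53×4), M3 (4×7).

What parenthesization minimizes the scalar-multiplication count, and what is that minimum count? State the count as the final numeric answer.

(M1 × (M2 × M3)): cost 30051.
((M1 × M2) × M3): cost 18480.
Optimal: ((M1 × M2) × M3) with cost 18480.

18480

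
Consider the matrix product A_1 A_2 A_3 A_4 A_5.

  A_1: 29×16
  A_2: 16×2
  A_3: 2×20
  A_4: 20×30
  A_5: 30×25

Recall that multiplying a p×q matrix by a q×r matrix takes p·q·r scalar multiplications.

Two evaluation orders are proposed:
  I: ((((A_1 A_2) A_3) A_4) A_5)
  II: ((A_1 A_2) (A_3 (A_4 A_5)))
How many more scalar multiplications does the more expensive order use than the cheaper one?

22860

Order I = ((((A_1 A_2) A_3) A_4) A_5): (A_1 A_2): 29×16 by 16×2 → 29×2, cost 29·16·2 = 928; ((A_1 A_2) A_3): 29×2 by 2×20 → 29×20, cost 29·2·20 = 1160; cumulative 2088; (((A_1 A_2) A_3) A_4): 29×20 by 20×30 → 29×30, cost 29·20·30 = 17400; cumulative 19488; ((((A_1 A_2) A_3) A_4) A_5): 29×30 by 30×25 → 29×25, cost 29·30·25 = 21750; cumulative 41238. Total 41238.
Order II = ((A_1 A_2) (A_3 (A_4 A_5))): (A_1 A_2): 29×16 by 16×2 → 29×2, cost 29·16·2 = 928; (A_4 A_5): 20×30 by 30×25 → 20×25, cost 20·30·25 = 15000; (A_3 (A_4 A_5)): 2×20 by 20×25 → 2×25, cost 2·20·25 = 1000; cumulative 16000; ((A_1 A_2) (A_3 (A_4 A_5))): 29×2 by 2×25 → 29×25, cost 29·2·25 = 1450; cumulative 18378. Total 18378.
Difference: |41238 − 18378| = 22860.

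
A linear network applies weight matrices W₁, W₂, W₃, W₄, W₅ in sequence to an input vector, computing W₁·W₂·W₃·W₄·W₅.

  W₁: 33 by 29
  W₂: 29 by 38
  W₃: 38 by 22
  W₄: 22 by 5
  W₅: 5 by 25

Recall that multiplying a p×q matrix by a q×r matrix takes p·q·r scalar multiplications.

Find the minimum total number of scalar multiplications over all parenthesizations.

18600

Adjacent pairs: W₁W₂ = 33·29·38 = 36366; W₂W₃ = 29·38·22 = 24244; W₃W₄ = 38·22·5 = 4180; W₄W₅ = 22·5·25 = 2750.
Length 3: W₁..W₃: k=1: 0+24244+33·29·22=45298; k=2: 36366+0+33·38·22=63954 → min 45298 | W₂..W₄: k=2: 0+4180+29·38·5=9690; k=3: 24244+0+29·22·5=27434 → min 9690 | W₃..W₅: k=3: 0+2750+38·22·25=23650; k=4: 4180+0+38·5·25=8930 → min 8930.
Length 4: W₁..W₄: k=1: 0+9690+33·29·5=14475; k=2: 36366+4180+33·38·5=46816; k=3: 45298+0+33·22·5=48928 → min 14475 | W₂..W₅: k=2: 0+8930+29·38·25=36480; k=3: 24244+2750+29·22·25=42944; k=4: 9690+0+29·5·25=13315 → min 13315.
Length 5: W₁..W₅: k=1: 0+13315+33·29·25=37240; k=2: 36366+8930+33·38·25=76646; k=3: 45298+2750+33·22·25=66198; k=4: 14475+0+33·5·25=18600 → min 18600.
Optimal order: ((W₁·(W₂·(W₃·W₄)))·W₅) with cost 18600.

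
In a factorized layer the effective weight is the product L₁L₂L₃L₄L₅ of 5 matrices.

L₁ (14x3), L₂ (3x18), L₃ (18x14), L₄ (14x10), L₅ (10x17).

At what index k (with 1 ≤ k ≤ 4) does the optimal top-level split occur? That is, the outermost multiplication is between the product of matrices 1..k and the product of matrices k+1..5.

Adjacent pairs: L₁L₂ = 14·3·18 = 756; L₂L₃ = 3·18·14 = 756; L₃L₄ = 18·14·10 = 2520; L₄L₅ = 14·10·17 = 2380.
Length 3: L₁..L₃: k=1: 0+756+14·3·14=1344; k=2: 756+0+14·18·14=4284 → min 1344 | L₂..L₄: k=2: 0+2520+3·18·10=3060; k=3: 756+0+3·14·10=1176 → min 1176 | L₃..L₅: k=3: 0+2380+18·14·17=6664; k=4: 2520+0+18·10·17=5580 → min 5580.
Length 4: L₁..L₄: k=1: 0+1176+14·3·10=1596; k=2: 756+2520+14·18·10=5796; k=3: 1344+0+14·14·10=3304 → min 1596 | L₂..L₅: k=2: 0+5580+3·18·17=6498; k=3: 756+2380+3·14·17=3850; k=4: 1176+0+3·10·17=1686 → min 1686.
Top-level splits: k=1: (L₁..L₁)·(L₂..L₅) → 0+1686+14·3·17 = 2400; k=2: (L₁..L₂)·(L₃..L₅) → 756+5580+14·18·17 = 10620; k=3: (L₁..L₃)·(L₄..L₅) → 1344+2380+14·14·17 = 7056; k=4: (L₁..L₄)·(L₅..L₅) → 1596+0+14·10·17 = 3976.
Best split is after L₁, i.e. k = 1.

1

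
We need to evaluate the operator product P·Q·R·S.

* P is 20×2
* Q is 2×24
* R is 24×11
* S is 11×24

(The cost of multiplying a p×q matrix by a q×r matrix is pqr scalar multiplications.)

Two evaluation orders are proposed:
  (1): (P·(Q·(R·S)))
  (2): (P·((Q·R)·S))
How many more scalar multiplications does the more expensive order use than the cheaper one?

6432

Order (1) = (P·(Q·(R·S))): (R·S): 24×11 by 11×24 → 24×24, cost 24·11·24 = 6336; (Q·(R·S)): 2×24 by 24×24 → 2×24, cost 2·24·24 = 1152; cumulative 7488; (P·(Q·(R·S))): 20×2 by 2×24 → 20×24, cost 20·2·24 = 960; cumulative 8448. Total 8448.
Order (2) = (P·((Q·R)·S)): (Q·R): 2×24 by 24×11 → 2×11, cost 2·24·11 = 528; ((Q·R)·S): 2×11 by 11×24 → 2×24, cost 2·11·24 = 528; cumulative 1056; (P·((Q·R)·S)): 20×2 by 2×24 → 20×24, cost 20·2·24 = 960; cumulative 2016. Total 2016.
Difference: |8448 − 2016| = 6432.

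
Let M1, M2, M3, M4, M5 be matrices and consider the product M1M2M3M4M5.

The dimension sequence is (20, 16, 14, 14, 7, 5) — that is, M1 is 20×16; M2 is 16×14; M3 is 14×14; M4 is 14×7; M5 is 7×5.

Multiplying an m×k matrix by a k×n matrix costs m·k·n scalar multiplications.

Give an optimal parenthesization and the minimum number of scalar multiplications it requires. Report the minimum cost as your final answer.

4190

Adjacent pairs: M1M2 = 20·16·14 = 4480; M2M3 = 16·14·14 = 3136; M3M4 = 14·14·7 = 1372; M4M5 = 14·7·5 = 490.
Length 3: M1..M3: k=1: 0+3136+20·16·14=7616; k=2: 4480+0+20·14·14=8400 → min 7616 | M2..M4: k=2: 0+1372+16·14·7=2940; k=3: 3136+0+16·14·7=4704 → min 2940 | M3..M5: k=3: 0+490+14·14·5=1470; k=4: 1372+0+14·7·5=1862 → min 1470.
Length 4: M1..M4: k=1: 0+2940+20·16·7=5180; k=2: 4480+1372+20·14·7=7812; k=3: 7616+0+20·14·7=9576 → min 5180 | M2..M5: k=2: 0+1470+16·14·5=2590; k=3: 3136+490+16·14·5=4746; k=4: 2940+0+16·7·5=3500 → min 2590.
Length 5: M1..M5: k=1: 0+2590+20·16·5=4190; k=2: 4480+1470+20·14·5=7350; k=3: 7616+490+20·14·5=9506; k=4: 5180+0+20·7·5=5880 → min 4190.
Optimal parenthesization: (M1(M2(M3(M4M5)))) with cost 4190.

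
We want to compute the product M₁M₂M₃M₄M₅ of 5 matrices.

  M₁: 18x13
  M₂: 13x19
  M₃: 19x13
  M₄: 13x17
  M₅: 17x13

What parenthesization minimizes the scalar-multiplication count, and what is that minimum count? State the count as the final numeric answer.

Adjacent pairs: M₁M₂ = 18·13·19 = 4446; M₂M₃ = 13·19·13 = 3211; M₃M₄ = 19·13·17 = 4199; M₄M₅ = 13·17·13 = 2873.
Length 3: M₁..M₃: k=1: 0+3211+18·13·13=6253; k=2: 4446+0+18·19·13=8892 → min 6253 | M₂..M₄: k=2: 0+4199+13·19·17=8398; k=3: 3211+0+13·13·17=6084 → min 6084 | M₃..M₅: k=3: 0+2873+19·13·13=6084; k=4: 4199+0+19·17·13=8398 → min 6084.
Length 4: M₁..M₄: k=1: 0+6084+18·13·17=10062; k=2: 4446+4199+18·19·17=14459; k=3: 6253+0+18·13·17=10231 → min 10062 | M₂..M₅: k=2: 0+6084+13·19·13=9295; k=3: 3211+2873+13·13·13=8281; k=4: 6084+0+13·17·13=8957 → min 8281.
Length 5: M₁..M₅: k=1: 0+8281+18·13·13=11323; k=2: 4446+6084+18·19·13=14976; k=3: 6253+2873+18·13·13=12168; k=4: 10062+0+18·17·13=14040 → min 11323.
Optimal parenthesization: (M₁((M₂M₃)(M₄M₅))) with cost 11323.

11323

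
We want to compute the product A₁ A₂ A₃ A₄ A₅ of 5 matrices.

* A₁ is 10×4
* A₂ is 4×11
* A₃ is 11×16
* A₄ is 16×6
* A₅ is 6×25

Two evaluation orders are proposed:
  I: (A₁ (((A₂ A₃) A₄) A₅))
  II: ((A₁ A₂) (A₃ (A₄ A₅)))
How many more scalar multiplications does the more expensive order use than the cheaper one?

7302

Order I = (A₁ (((A₂ A₃) A₄) A₅)): (A₂ A₃): 4×11 by 11×16 → 4×16, cost 4·11·16 = 704; ((A₂ A₃) A₄): 4×16 by 16×6 → 4×6, cost 4·16·6 = 384; cumulative 1088; (((A₂ A₃) A₄) A₅): 4×6 by 6×25 → 4×25, cost 4·6·25 = 600; cumulative 1688; (A₁ (((A₂ A₃) A₄) A₅)): 10×4 by 4×25 → 10×25, cost 10·4·25 = 1000; cumulative 2688. Total 2688.
Order II = ((A₁ A₂) (A₃ (A₄ A₅))): (A₁ A₂): 10×4 by 4×11 → 10×11, cost 10·4·11 = 440; (A₄ A₅): 16×6 by 6×25 → 16×25, cost 16·6·25 = 2400; (A₃ (A₄ A₅)): 11×16 by 16×25 → 11×25, cost 11·16·25 = 4400; cumulative 6800; ((A₁ A₂) (A₃ (A₄ A₅))): 10×11 by 11×25 → 10×25, cost 10·11·25 = 2750; cumulative 9990. Total 9990.
Difference: |2688 − 9990| = 7302.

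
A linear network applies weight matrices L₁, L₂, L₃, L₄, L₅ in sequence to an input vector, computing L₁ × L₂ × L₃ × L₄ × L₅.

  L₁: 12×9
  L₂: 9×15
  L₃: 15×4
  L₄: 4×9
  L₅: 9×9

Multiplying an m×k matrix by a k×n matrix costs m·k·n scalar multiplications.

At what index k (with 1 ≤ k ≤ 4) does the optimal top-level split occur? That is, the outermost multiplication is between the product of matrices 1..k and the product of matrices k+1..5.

Adjacent pairs: L₁L₂ = 12·9·15 = 1620; L₂L₃ = 9·15·4 = 540; L₃L₄ = 15·4·9 = 540; L₄L₅ = 4·9·9 = 324.
Length 3: L₁..L₃: k=1: 0+540+12·9·4=972; k=2: 1620+0+12·15·4=2340 → min 972 | L₂..L₄: k=2: 0+540+9·15·9=1755; k=3: 540+0+9·4·9=864 → min 864 | L₃..L₅: k=3: 0+324+15·4·9=864; k=4: 540+0+15·9·9=1755 → min 864.
Length 4: L₁..L₄: k=1: 0+864+12·9·9=1836; k=2: 1620+540+12·15·9=3780; k=3: 972+0+12·4·9=1404 → min 1404 | L₂..L₅: k=2: 0+864+9·15·9=2079; k=3: 540+324+9·4·9=1188; k=4: 864+0+9·9·9=1593 → min 1188.
Top-level splits: k=1: (L₁..L₁)·(L₂..L₅) → 0+1188+12·9·9 = 2160; k=2: (L₁..L₂)·(L₃..L₅) → 1620+864+12·15·9 = 4104; k=3: (L₁..L₃)·(L₄..L₅) → 972+324+12·4·9 = 1728; k=4: (L₁..L₄)·(L₅..L₅) → 1404+0+12·9·9 = 2376.
Best split is after L₃, i.e. k = 3.

3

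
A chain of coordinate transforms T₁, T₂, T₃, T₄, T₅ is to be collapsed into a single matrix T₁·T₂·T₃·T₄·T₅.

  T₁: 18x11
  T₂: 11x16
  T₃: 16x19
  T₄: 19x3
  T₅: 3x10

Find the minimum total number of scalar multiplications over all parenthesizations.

2574

Adjacent pairs: T₁T₂ = 18·11·16 = 3168; T₂T₃ = 11·16·19 = 3344; T₃T₄ = 16·19·3 = 912; T₄T₅ = 19·3·10 = 570.
Length 3: T₁..T₃: k=1: 0+3344+18·11·19=7106; k=2: 3168+0+18·16·19=8640 → min 7106 | T₂..T₄: k=2: 0+912+11·16·3=1440; k=3: 3344+0+11·19·3=3971 → min 1440 | T₃..T₅: k=3: 0+570+16·19·10=3610; k=4: 912+0+16·3·10=1392 → min 1392.
Length 4: T₁..T₄: k=1: 0+1440+18·11·3=2034; k=2: 3168+912+18·16·3=4944; k=3: 7106+0+18·19·3=8132 → min 2034 | T₂..T₅: k=2: 0+1392+11·16·10=3152; k=3: 3344+570+11·19·10=6004; k=4: 1440+0+11·3·10=1770 → min 1770.
Length 5: T₁..T₅: k=1: 0+1770+18·11·10=3750; k=2: 3168+1392+18·16·10=7440; k=3: 7106+570+18·19·10=11096; k=4: 2034+0+18·3·10=2574 → min 2574.
Optimal order: ((T₁·(T₂·(T₃·T₄)))·T₅) with cost 2574.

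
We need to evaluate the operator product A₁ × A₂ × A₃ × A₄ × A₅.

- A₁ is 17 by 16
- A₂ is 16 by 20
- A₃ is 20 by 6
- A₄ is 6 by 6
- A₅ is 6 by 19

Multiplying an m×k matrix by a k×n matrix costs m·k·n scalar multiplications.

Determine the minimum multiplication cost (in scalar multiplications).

6066

Adjacent pairs: A₁A₂ = 17·16·20 = 5440; A₂A₃ = 16·20·6 = 1920; A₃A₄ = 20·6·6 = 720; A₄A₅ = 6·6·19 = 684.
Length 3: A₁..A₃: k=1: 0+1920+17·16·6=3552; k=2: 5440+0+17·20·6=7480 → min 3552 | A₂..A₄: k=2: 0+720+16·20·6=2640; k=3: 1920+0+16·6·6=2496 → min 2496 | A₃..A₅: k=3: 0+684+20·6·19=2964; k=4: 720+0+20·6·19=3000 → min 2964.
Length 4: A₁..A₄: k=1: 0+2496+17·16·6=4128; k=2: 5440+720+17·20·6=8200; k=3: 3552+0+17·6·6=4164 → min 4128 | A₂..A₅: k=2: 0+2964+16·20·19=9044; k=3: 1920+684+16·6·19=4428; k=4: 2496+0+16·6·19=4320 → min 4320.
Length 5: A₁..A₅: k=1: 0+4320+17·16·19=9488; k=2: 5440+2964+17·20·19=14864; k=3: 3552+684+17·6·19=6174; k=4: 4128+0+17·6·19=6066 → min 6066.
Optimal order: ((A₁ × ((A₂ × A₃) × A₄)) × A₅) with cost 6066.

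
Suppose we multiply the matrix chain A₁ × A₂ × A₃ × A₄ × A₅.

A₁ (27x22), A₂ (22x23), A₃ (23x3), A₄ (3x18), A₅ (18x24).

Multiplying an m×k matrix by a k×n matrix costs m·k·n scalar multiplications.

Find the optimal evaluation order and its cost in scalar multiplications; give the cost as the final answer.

6540

Adjacent pairs: A₁A₂ = 27·22·23 = 13662; A₂A₃ = 22·23·3 = 1518; A₃A₄ = 23·3·18 = 1242; A₄A₅ = 3·18·24 = 1296.
Length 3: A₁..A₃: k=1: 0+1518+27·22·3=3300; k=2: 13662+0+27·23·3=15525 → min 3300 | A₂..A₄: k=2: 0+1242+22·23·18=10350; k=3: 1518+0+22·3·18=2706 → min 2706 | A₃..A₅: k=3: 0+1296+23·3·24=2952; k=4: 1242+0+23·18·24=11178 → min 2952.
Length 4: A₁..A₄: k=1: 0+2706+27·22·18=13398; k=2: 13662+1242+27·23·18=26082; k=3: 3300+0+27·3·18=4758 → min 4758 | A₂..A₅: k=2: 0+2952+22·23·24=15096; k=3: 1518+1296+22·3·24=4398; k=4: 2706+0+22·18·24=12210 → min 4398.
Length 5: A₁..A₅: k=1: 0+4398+27·22·24=18654; k=2: 13662+2952+27·23·24=31518; k=3: 3300+1296+27·3·24=6540; k=4: 4758+0+27·18·24=16422 → min 6540.
Optimal parenthesization: ((A₁ × (A₂ × A₃)) × (A₄ × A₅)) with cost 6540.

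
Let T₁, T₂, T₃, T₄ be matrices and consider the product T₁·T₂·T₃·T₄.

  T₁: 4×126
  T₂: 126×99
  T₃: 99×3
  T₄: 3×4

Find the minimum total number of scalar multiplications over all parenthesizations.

38982

Adjacent pairs: T₁T₂ = 4·126·99 = 49896; T₂T₃ = 126·99·3 = 37422; T₃T₄ = 99·3·4 = 1188.
Length 3: T₁..T₃: k=1: 0+37422+4·126·3=38934; k=2: 49896+0+4·99·3=51084 → min 38934 | T₂..T₄: k=2: 0+1188+126·99·4=51084; k=3: 37422+0+126·3·4=38934 → min 38934.
Length 4: T₁..T₄: k=1: 0+38934+4·126·4=40950; k=2: 49896+1188+4·99·4=52668; k=3: 38934+0+4·3·4=38982 → min 38982.
Optimal order: ((T₁·(T₂·T₃))·T₄) with cost 38982.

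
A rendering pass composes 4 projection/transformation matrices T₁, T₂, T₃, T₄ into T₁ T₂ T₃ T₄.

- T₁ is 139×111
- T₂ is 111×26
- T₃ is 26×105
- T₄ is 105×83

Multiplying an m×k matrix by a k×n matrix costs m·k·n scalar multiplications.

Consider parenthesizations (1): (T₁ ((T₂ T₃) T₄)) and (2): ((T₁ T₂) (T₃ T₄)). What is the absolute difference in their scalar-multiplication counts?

1623296

Order (1) = (T₁ ((T₂ T₃) T₄)): (T₂ T₃): 111×26 by 26×105 → 111×105, cost 111·26·105 = 303030; ((T₂ T₃) T₄): 111×105 by 105×83 → 111×83, cost 111·105·83 = 967365; cumulative 1270395; (T₁ ((T₂ T₃) T₄)): 139×111 by 111×83 → 139×83, cost 139·111·83 = 1280607; cumulative 2551002. Total 2551002.
Order (2) = ((T₁ T₂) (T₃ T₄)): (T₁ T₂): 139×111 by 111×26 → 139×26, cost 139·111·26 = 401154; (T₃ T₄): 26×105 by 105×83 → 26×83, cost 26·105·83 = 226590; ((T₁ T₂) (T₃ T₄)): 139×26 by 26×83 → 139×83, cost 139·26·83 = 299962; cumulative 927706. Total 927706.
Difference: |2551002 − 927706| = 1623296.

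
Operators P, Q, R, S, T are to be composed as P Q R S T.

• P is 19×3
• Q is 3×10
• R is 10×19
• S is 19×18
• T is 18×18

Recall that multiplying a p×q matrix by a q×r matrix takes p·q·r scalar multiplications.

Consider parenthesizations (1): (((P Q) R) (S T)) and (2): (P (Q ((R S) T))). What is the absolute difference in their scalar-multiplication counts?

Order (1) = (((P Q) R) (S T)): (P Q): 19×3 by 3×10 → 19×10, cost 19·3·10 = 570; ((P Q) R): 19×10 by 10×19 → 19×19, cost 19·10·19 = 3610; cumulative 4180; (S T): 19×18 by 18×18 → 19×18, cost 19·18·18 = 6156; (((P Q) R) (S T)): 19×19 by 19×18 → 19×18, cost 19·19·18 = 6498; cumulative 16834. Total 16834.
Order (2) = (P (Q ((R S) T))): (R S): 10×19 by 19×18 → 10×18, cost 10·19·18 = 3420; ((R S) T): 10×18 by 18×18 → 10×18, cost 10·18·18 = 3240; cumulative 6660; (Q ((R S) T)): 3×10 by 10×18 → 3×18, cost 3·10·18 = 540; cumulative 7200; (P (Q ((R S) T))): 19×3 by 3×18 → 19×18, cost 19·3·18 = 1026; cumulative 8226. Total 8226.
Difference: |16834 − 8226| = 8608.

8608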